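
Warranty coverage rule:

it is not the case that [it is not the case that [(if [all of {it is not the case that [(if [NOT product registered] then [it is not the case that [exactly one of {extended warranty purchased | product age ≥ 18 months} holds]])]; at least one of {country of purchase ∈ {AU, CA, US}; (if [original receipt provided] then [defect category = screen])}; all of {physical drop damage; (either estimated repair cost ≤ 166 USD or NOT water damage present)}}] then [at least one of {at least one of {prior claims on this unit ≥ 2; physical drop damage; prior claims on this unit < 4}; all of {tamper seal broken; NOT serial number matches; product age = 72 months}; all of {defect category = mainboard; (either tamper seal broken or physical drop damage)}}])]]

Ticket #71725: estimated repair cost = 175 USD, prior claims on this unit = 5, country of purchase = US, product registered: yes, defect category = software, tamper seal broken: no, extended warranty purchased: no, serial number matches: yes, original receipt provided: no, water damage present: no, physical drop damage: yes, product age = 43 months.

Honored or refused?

Honored

Atomic conditions:
  NOT product registered: yes → false
  extended warranty purchased: no → false
  product age ≥ 18 months: 43 ≥ 18 is true
  country of purchase ∈ {AU, CA, US}: US is in the set → true
  original receipt provided: no → false
  defect category = screen: software == screen is false
  physical drop damage: yes → true
  estimated repair cost ≤ 166 USD: 175 ≤ 166 is false
  NOT water damage present: no → true
  prior claims on this unit ≥ 2: 5 ≥ 2 is true
  prior claims on this unit < 4: 5 < 4 is false
  tamper seal broken: no → false
  NOT serial number matches: yes → false
  product age = 72 months: 43 == 72 is false
  defect category = mainboard: software == mainboard is false
Combine:
[1.1.1.1.1.2.1] exactly-one(false, true) = true
[1.1.1.1.1.2] NOT true = false
[1.1.1.1.1] false → false (antecedent false ⇒ implication holds) = true
[1.1.1.1] NOT true = false
[1.1.1.2.2] false → false (antecedent false ⇒ implication holds) = true
[1.1.1.2] true OR true = true
[1.1.1.3.2] false OR true = true
[1.1.1.3] true AND true = true
[1.1.1] false AND true AND true = false
[1.1.2.1] true OR true OR false = true
[1.1.2.2] false AND false AND false = false
[1.1.2.3.2] false OR true = true
[1.1.2.3] false AND true = false
[1.1.2] true OR false OR false = true
[1.1] false → true (antecedent false ⇒ implication holds) = true
[1] NOT true = false
[root] NOT false = true
Overall: true → honored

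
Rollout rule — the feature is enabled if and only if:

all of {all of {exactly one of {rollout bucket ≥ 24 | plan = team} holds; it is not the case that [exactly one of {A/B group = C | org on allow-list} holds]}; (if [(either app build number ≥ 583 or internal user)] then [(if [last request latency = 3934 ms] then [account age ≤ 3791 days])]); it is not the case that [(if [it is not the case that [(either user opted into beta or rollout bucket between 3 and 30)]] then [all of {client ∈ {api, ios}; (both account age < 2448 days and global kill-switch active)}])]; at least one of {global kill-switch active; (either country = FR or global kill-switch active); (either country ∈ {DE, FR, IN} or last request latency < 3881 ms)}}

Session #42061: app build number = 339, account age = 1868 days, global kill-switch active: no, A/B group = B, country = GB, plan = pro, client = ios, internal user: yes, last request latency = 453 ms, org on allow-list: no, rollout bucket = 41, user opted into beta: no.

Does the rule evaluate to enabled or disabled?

Atomic conditions:
  rollout bucket ≥ 24: 41 ≥ 24 is true
  plan = team: pro == team is false
  A/B group = C: B == C is false
  org on allow-list: no → false
  app build number ≥ 583: 339 ≥ 583 is false
  internal user: yes → true
  last request latency = 3934 ms: 453 == 3934 is false
  account age ≤ 3791 days: 1868 ≤ 3791 is true
  user opted into beta: no → false
  rollout bucket between 3 and 30: 41 in [3, 30] is false
  client ∈ {api, ios}: ios is in the set → true
  account age < 2448 days: 1868 < 2448 is true
  global kill-switch active: no → false
  country = FR: GB == FR is false
  country ∈ {DE, FR, IN}: GB is not in the set → false
  last request latency < 3881 ms: 453 < 3881 is true
Combine:
[1.1] exactly-one(true, false) = true
[1.2.1] exactly-one(false, false) = false
[1.2] NOT false = true
[1] true AND true = true
[2.1] false OR true = true
[2.2] false → true (antecedent false ⇒ implication holds) = true
[2] true → true = true
[3.1.1.1] false OR false = false
[3.1.1] NOT false = true
[3.1.2.2] true AND false = false
[3.1.2] true AND false = false
[3.1] true → false = false
[3] NOT false = true
[4.2] false OR false = false
[4.3] false OR true = true
[4] false OR false OR true = true
[root] true AND true AND true AND true = true
Overall: true → enabled

Enabled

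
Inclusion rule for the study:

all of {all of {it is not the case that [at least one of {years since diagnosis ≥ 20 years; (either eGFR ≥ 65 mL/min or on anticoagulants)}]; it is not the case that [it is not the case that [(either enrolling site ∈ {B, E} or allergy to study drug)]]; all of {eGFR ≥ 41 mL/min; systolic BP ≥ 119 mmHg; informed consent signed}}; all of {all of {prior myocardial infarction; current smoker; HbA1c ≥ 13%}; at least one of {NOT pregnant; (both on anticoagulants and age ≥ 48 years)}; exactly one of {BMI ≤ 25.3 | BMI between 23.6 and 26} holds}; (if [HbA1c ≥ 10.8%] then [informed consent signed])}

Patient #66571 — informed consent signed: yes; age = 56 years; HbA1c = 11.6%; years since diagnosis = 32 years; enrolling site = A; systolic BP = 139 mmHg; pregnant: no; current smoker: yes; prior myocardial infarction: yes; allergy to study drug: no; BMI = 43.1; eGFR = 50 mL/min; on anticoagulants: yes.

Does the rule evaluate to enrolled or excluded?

Excluded

Atomic conditions:
  years since diagnosis ≥ 20 years: 32 ≥ 20 is true
  eGFR ≥ 65 mL/min: 50 ≥ 65 is false
  on anticoagulants: yes → true
  enrolling site ∈ {B, E}: A is not in the set → false
  allergy to study drug: no → false
  eGFR ≥ 41 mL/min: 50 ≥ 41 is true
  systolic BP ≥ 119 mmHg: 139 ≥ 119 is true
  informed consent signed: yes → true
  prior myocardial infarction: yes → true
  current smoker: yes → true
  HbA1c ≥ 13%: 11.6 ≥ 13 is false
  NOT pregnant: no → true
  age ≥ 48 years: 56 ≥ 48 is true
  BMI ≤ 25.3: 43.1 ≤ 25.3 is false
  BMI between 23.6 and 26: 43.1 in [23.6, 26] is false
  HbA1c ≥ 10.8%: 11.6 ≥ 10.8 is true
Combine:
[1.1.1.2] false OR true = true
[1.1.1] true OR true = true
[1.1] NOT true = false
[1.2.1.1] false OR false = false
[1.2.1] NOT false = true
[1.2] NOT true = false
[1.3] true AND true AND true = true
[1] false AND false AND true = false
[2.1] true AND true AND false = false
[2.2.2] true AND true = true
[2.2] true OR true = true
[2.3] exactly-one(false, false) = false
[2] false AND true AND false = false
[3] true → true = true
[root] false AND false AND true = false
Overall: false → excluded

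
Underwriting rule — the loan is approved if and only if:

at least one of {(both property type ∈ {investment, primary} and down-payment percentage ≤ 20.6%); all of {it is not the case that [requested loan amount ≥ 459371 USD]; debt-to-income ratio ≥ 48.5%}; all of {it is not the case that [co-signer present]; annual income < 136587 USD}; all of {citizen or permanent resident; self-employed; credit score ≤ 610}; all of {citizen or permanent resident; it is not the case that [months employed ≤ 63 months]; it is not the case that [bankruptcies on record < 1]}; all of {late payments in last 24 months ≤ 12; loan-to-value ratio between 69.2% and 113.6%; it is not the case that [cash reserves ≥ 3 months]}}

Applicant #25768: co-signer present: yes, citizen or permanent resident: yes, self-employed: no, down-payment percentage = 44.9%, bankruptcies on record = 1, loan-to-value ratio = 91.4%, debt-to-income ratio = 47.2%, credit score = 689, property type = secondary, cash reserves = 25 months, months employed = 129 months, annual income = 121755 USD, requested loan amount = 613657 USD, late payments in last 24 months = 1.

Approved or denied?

Atomic conditions:
  property type ∈ {investment, primary}: secondary is not in the set → false
  down-payment percentage ≤ 20.6%: 44.9 ≤ 20.6 is false
  requested loan amount ≥ 459371 USD: 613657 ≥ 459371 is true
  debt-to-income ratio ≥ 48.5%: 47.2 ≥ 48.5 is false
  co-signer present: yes → true
  annual income < 136587 USD: 121755 < 136587 is true
  citizen or permanent resident: yes → true
  self-employed: no → false
  credit score ≤ 610: 689 ≤ 610 is false
  months employed ≤ 63 months: 129 ≤ 63 is false
  bankruptcies on record < 1: 1 < 1 is false
  late payments in last 24 months ≤ 12: 1 ≤ 12 is true
  loan-to-value ratio between 69.2% and 113.6%: 91.4 in [69.2, 113.6] is true
  cash reserves ≥ 3 months: 25 ≥ 3 is true
Combine:
[1] false AND false = false
[2.1] NOT true = false
[2] false AND false = false
[3.1] NOT true = false
[3] false AND true = false
[4] true AND false AND false = false
[5.2] NOT false = true
[5.3] NOT false = true
[5] true AND true AND true = true
[6.3] NOT true = false
[6] true AND true AND false = false
[root] false OR false OR false OR false OR true OR false = true
Overall: true → approved

Approved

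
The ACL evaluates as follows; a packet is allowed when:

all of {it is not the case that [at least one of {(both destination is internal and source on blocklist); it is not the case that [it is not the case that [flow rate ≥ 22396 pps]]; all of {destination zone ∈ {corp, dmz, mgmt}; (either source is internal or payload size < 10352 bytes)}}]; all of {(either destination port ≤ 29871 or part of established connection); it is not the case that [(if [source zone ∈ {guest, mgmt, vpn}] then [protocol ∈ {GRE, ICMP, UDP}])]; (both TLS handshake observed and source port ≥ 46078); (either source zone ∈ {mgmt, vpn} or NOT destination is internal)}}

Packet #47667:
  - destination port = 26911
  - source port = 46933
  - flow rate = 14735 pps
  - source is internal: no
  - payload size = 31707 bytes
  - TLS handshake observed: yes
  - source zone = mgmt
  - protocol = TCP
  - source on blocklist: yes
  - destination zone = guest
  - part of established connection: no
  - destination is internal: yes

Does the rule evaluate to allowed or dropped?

Atomic conditions:
  destination is internal: yes → true
  source on blocklist: yes → true
  flow rate ≥ 22396 pps: 14735 ≥ 22396 is false
  destination zone ∈ {corp, dmz, mgmt}: guest is not in the set → false
  source is internal: no → false
  payload size < 10352 bytes: 31707 < 10352 is false
  destination port ≤ 29871: 26911 ≤ 29871 is true
  part of established connection: no → false
  source zone ∈ {guest, mgmt, vpn}: mgmt is in the set → true
  protocol ∈ {GRE, ICMP, UDP}: TCP is not in the set → false
  TLS handshake observed: yes → true
  source port ≥ 46078: 46933 ≥ 46078 is true
  source zone ∈ {mgmt, vpn}: mgmt is in the set → true
  NOT destination is internal: yes → false
Combine:
[1.1.1] true AND true = true
[1.1.2.1] NOT false = true
[1.1.2] NOT true = false
[1.1.3.2] false OR false = false
[1.1.3] false AND false = false
[1.1] true OR false OR false = true
[1] NOT true = false
[2.1] true OR false = true
[2.2.1] true → false = false
[2.2] NOT false = true
[2.3] true AND true = true
[2.4] true OR false = true
[2] true AND true AND true AND true = true
[root] false AND true = false
Overall: false → dropped

Dropped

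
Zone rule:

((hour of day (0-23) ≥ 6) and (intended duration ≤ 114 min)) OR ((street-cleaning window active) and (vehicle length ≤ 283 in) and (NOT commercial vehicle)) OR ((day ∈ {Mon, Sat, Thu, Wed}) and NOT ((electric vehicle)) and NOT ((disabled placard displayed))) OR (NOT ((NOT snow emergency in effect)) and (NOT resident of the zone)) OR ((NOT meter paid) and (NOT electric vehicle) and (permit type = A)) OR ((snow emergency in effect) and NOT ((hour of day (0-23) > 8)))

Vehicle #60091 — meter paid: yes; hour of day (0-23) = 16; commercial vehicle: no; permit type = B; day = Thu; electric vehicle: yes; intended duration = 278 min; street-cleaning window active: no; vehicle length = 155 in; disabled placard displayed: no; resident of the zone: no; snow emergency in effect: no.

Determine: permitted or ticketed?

Ticketed

Atomic conditions:
  hour of day (0-23) ≥ 6: 16 ≥ 6 is true
  intended duration ≤ 114 min: 278 ≤ 114 is false
  street-cleaning window active: no → false
  vehicle length ≤ 283 in: 155 ≤ 283 is true
  NOT commercial vehicle: no → true
  day ∈ {Mon, Sat, Thu, Wed}: Thu is in the set → true
  electric vehicle: yes → true
  disabled placard displayed: no → false
  NOT snow emergency in effect: no → true
  NOT resident of the zone: no → true
  NOT meter paid: yes → false
  NOT electric vehicle: yes → false
  permit type = A: B == A is false
  snow emergency in effect: no → false
  hour of day (0-23) > 8: 16 > 8 is true
Combine:
[1] true AND false = false
[2] false AND true AND true = false
[3.2] NOT true = false
[3.3] NOT false = true
[3] true AND false AND true = false
[4.1] NOT true = false
[4] false AND true = false
[5] false AND false AND false = false
[6.2] NOT true = false
[6] false AND false = false
[root] false OR false OR false OR false OR false OR false = false
Overall: false → ticketed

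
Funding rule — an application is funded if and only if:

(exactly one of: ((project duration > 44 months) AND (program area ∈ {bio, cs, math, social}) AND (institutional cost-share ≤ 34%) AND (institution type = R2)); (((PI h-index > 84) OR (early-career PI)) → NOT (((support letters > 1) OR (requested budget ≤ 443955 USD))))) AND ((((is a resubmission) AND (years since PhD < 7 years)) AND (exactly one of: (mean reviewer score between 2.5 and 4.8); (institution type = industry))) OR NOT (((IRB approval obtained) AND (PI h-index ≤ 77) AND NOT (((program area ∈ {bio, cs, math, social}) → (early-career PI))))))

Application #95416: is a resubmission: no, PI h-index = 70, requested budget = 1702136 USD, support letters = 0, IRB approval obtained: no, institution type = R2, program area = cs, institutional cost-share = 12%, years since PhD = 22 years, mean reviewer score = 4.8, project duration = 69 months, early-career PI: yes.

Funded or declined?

Declined

Atomic conditions:
  project duration > 44 months: 69 > 44 is true
  program area ∈ {bio, cs, math, social}: cs is in the set → true
  institutional cost-share ≤ 34%: 12 ≤ 34 is true
  institution type = R2: R2 == R2 is true
  PI h-index > 84: 70 > 84 is false
  early-career PI: yes → true
  support letters > 1: 0 > 1 is false
  requested budget ≤ 443955 USD: 1702136 ≤ 443955 is false
  is a resubmission: no → false
  years since PhD < 7 years: 22 < 7 is false
  mean reviewer score between 2.5 and 4.8: 4.8 in [2.5, 4.8] is true
  institution type = industry: R2 == industry is false
  IRB approval obtained: no → false
  PI h-index ≤ 77: 70 ≤ 77 is true
Combine:
[1.1] true AND true AND true AND true = true
[1.2.1] false OR true = true
[1.2.2.1] false OR false = false
[1.2.2] NOT false = true
[1.2] true → true = true
[1] exactly-one(true, true) = false
[2.1.1] false AND false = false
[2.1.2] exactly-one(true, false) = true
[2.1] false AND true = false
[2.2.1.3.1] true → true = true
[2.2.1.3] NOT true = false
[2.2.1] false AND true AND false = false
[2.2] NOT false = true
[2] false OR true = true
[root] false AND true = false
Overall: false → declined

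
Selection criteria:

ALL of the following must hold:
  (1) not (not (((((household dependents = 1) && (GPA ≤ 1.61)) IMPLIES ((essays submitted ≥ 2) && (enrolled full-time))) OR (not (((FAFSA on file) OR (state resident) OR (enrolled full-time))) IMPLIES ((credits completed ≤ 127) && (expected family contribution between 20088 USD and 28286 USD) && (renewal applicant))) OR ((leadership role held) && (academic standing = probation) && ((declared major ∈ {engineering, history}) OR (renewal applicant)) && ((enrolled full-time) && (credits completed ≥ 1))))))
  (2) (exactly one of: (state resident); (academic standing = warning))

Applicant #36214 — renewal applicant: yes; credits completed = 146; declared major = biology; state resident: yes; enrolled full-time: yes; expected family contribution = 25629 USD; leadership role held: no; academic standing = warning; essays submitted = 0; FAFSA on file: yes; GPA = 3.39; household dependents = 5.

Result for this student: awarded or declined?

Atomic conditions:
  household dependents = 1: 5 == 1 is false
  GPA ≤ 1.61: 3.39 ≤ 1.61 is false
  essays submitted ≥ 2: 0 ≥ 2 is false
  enrolled full-time: yes → true
  FAFSA on file: yes → true
  state resident: yes → true
  credits completed ≤ 127: 146 ≤ 127 is false
  expected family contribution between 20088 USD and 28286 USD: 25629 in [20088, 28286] is true
  renewal applicant: yes → true
  leadership role held: no → false
  academic standing = probation: warning == probation is false
  declared major ∈ {engineering, history}: biology is not in the set → false
  credits completed ≥ 1: 146 ≥ 1 is true
  academic standing = warning: warning == warning is true
Combine:
[1.1.1.1.1] false AND false = false
[1.1.1.1.2] false AND true = false
[1.1.1.1] false → false (antecedent false ⇒ implication holds) = true
[1.1.1.2.1.1] true OR true OR true = true
[1.1.1.2.1] NOT true = false
[1.1.1.2.2] false AND true AND true = false
[1.1.1.2] false → false (antecedent false ⇒ implication holds) = true
[1.1.1.3.3] false OR true = true
[1.1.1.3.4] true AND true = true
[1.1.1.3] false AND false AND true AND true = false
[1.1.1] true OR true OR false = true
[1.1] NOT true = false
[1] NOT false = true
[2] exactly-one(true, true) = false
[root] true AND false = false
Overall: false → declined

Declined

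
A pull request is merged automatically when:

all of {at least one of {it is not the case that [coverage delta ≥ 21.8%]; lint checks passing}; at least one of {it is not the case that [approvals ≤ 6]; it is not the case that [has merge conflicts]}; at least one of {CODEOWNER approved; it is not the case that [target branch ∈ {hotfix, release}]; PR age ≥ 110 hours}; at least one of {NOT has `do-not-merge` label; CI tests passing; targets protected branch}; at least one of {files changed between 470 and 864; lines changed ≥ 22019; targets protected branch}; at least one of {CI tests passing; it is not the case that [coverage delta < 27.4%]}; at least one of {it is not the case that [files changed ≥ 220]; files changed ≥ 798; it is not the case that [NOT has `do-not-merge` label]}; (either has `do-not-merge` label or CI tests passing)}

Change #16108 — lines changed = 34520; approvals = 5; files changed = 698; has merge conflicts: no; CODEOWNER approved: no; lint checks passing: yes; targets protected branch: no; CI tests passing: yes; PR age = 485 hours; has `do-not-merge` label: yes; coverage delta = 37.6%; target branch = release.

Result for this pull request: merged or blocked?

Merged

Atomic conditions:
  coverage delta ≥ 21.8%: 37.6 ≥ 21.8 is true
  lint checks passing: yes → true
  approvals ≤ 6: 5 ≤ 6 is true
  has merge conflicts: no → false
  CODEOWNER approved: no → false
  target branch ∈ {hotfix, release}: release is in the set → true
  PR age ≥ 110 hours: 485 ≥ 110 is true
  NOT has `do-not-merge` label: yes → false
  CI tests passing: yes → true
  targets protected branch: no → false
  files changed between 470 and 864: 698 in [470, 864] is true
  lines changed ≥ 22019: 34520 ≥ 22019 is true
  coverage delta < 27.4%: 37.6 < 27.4 is false
  files changed ≥ 220: 698 ≥ 220 is true
  files changed ≥ 798: 698 ≥ 798 is false
  has `do-not-merge` label: yes → true
Combine:
[1.1] NOT true = false
[1] false OR true = true
[2.1] NOT true = false
[2.2] NOT false = true
[2] false OR true = true
[3.2] NOT true = false
[3] false OR false OR true = true
[4] false OR true OR false = true
[5] true OR true OR false = true
[6.2] NOT false = true
[6] true OR true = true
[7.1] NOT true = false
[7.3] NOT false = true
[7] false OR false OR true = true
[8] true OR true = true
[root] true AND true AND true AND true AND true AND true AND true AND true = true
Overall: true → merged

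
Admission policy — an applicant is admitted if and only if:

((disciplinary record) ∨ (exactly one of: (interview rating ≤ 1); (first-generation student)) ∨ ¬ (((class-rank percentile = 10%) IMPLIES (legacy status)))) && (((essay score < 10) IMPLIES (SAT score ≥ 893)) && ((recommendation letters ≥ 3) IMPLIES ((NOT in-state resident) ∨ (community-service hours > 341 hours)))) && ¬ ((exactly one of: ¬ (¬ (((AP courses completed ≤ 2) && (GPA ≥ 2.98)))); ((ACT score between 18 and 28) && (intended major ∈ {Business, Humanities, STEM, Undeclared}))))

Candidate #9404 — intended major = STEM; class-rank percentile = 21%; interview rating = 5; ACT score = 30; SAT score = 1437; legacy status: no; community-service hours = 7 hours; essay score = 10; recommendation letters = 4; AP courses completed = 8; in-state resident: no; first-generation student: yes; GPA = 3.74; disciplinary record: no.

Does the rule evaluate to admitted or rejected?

Atomic conditions:
  disciplinary record: no → false
  interview rating ≤ 1: 5 ≤ 1 is false
  first-generation student: yes → true
  class-rank percentile = 10%: 21 == 10 is false
  legacy status: no → false
  essay score < 10: 10 < 10 is false
  SAT score ≥ 893: 1437 ≥ 893 is true
  recommendation letters ≥ 3: 4 ≥ 3 is true
  NOT in-state resident: no → true
  community-service hours > 341 hours: 7 > 341 is false
  AP courses completed ≤ 2: 8 ≤ 2 is false
  GPA ≥ 2.98: 3.74 ≥ 2.98 is true
  ACT score between 18 and 28: 30 in [18, 28] is false
  intended major ∈ {Business, Humanities, STEM, Undeclared}: STEM is in the set → true
Combine:
[1.2] exactly-one(false, true) = true
[1.3.1] false → false (antecedent false ⇒ implication holds) = true
[1.3] NOT true = false
[1] false OR true OR false = true
[2.1] false → true (antecedent false ⇒ implication holds) = true
[2.2.2] true OR false = true
[2.2] true → true = true
[2] true AND true = true
[3.1.1.1.1] false AND true = false
[3.1.1.1] NOT false = true
[3.1.1] NOT true = false
[3.1.2] false AND true = false
[3.1] exactly-one(false, false) = false
[3] NOT false = true
[root] true AND true AND true = true
Overall: true → admitted

Admitted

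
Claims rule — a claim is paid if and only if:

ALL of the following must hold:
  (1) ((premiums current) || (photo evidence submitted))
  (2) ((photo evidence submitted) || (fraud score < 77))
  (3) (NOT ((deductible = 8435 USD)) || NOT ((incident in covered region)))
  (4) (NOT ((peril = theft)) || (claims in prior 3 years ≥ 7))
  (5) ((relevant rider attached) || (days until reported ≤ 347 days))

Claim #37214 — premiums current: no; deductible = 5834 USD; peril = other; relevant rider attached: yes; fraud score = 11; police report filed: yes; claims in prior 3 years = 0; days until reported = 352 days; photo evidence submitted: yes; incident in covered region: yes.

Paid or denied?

Paid

Atomic conditions:
  premiums current: no → false
  photo evidence submitted: yes → true
  fraud score < 77: 11 < 77 is true
  deductible = 8435 USD: 5834 == 8435 is false
  incident in covered region: yes → true
  peril = theft: other == theft is false
  claims in prior 3 years ≥ 7: 0 ≥ 7 is false
  relevant rider attached: yes → true
  days until reported ≤ 347 days: 352 ≤ 347 is false
Combine:
[1] false OR true = true
[2] true OR true = true
[3.1] NOT false = true
[3.2] NOT true = false
[3] true OR false = true
[4.1] NOT false = true
[4] true OR false = true
[5] true OR false = true
[root] true AND true AND true AND true AND true = true
Overall: true → paid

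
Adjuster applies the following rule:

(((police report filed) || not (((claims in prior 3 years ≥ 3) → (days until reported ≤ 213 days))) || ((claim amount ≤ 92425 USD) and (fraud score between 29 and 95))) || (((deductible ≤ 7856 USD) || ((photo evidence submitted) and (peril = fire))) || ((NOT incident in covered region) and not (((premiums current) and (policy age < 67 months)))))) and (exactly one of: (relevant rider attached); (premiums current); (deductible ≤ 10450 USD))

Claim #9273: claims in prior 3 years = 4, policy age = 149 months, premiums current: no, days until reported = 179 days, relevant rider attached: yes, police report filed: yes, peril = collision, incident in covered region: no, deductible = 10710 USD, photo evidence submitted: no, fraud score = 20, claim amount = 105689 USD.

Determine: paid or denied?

Paid

Atomic conditions:
  police report filed: yes → true
  claims in prior 3 years ≥ 3: 4 ≥ 3 is true
  days until reported ≤ 213 days: 179 ≤ 213 is true
  claim amount ≤ 92425 USD: 105689 ≤ 92425 is false
  fraud score between 29 and 95: 20 in [29, 95] is false
  deductible ≤ 7856 USD: 10710 ≤ 7856 is false
  photo evidence submitted: no → false
  peril = fire: collision == fire is false
  NOT incident in covered region: no → true
  premiums current: no → false
  policy age < 67 months: 149 < 67 is false
  relevant rider attached: yes → true
  deductible ≤ 10450 USD: 10710 ≤ 10450 is false
Combine:
[1.1.2.1] true → true = true
[1.1.2] NOT true = false
[1.1.3] false AND false = false
[1.1] true OR false OR false = true
[1.2.1.2] false AND false = false
[1.2.1] false OR false = false
[1.2.2.2.1] false AND false = false
[1.2.2.2] NOT false = true
[1.2.2] true AND true = true
[1.2] false OR true = true
[1] true OR true = true
[2] exactly-one(true, false, false) = true
[root] true AND true = true
Overall: true → paid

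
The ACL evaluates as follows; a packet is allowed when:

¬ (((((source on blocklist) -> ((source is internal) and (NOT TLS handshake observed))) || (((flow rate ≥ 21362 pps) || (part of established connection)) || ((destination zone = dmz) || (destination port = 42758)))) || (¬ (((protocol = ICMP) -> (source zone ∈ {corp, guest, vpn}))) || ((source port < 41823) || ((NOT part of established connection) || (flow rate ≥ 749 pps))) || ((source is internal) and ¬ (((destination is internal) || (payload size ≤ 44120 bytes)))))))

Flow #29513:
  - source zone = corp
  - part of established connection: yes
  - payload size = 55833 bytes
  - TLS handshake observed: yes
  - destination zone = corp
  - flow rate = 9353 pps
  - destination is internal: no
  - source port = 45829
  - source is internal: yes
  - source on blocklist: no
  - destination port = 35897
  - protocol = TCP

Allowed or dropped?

Dropped

Atomic conditions:
  source on blocklist: no → false
  source is internal: yes → true
  NOT TLS handshake observed: yes → false
  flow rate ≥ 21362 pps: 9353 ≥ 21362 is false
  part of established connection: yes → true
  destination zone = dmz: corp == dmz is false
  destination port = 42758: 35897 == 42758 is false
  protocol = ICMP: TCP == ICMP is false
  source zone ∈ {corp, guest, vpn}: corp is in the set → true
  source port < 41823: 45829 < 41823 is false
  NOT part of established connection: yes → false
  flow rate ≥ 749 pps: 9353 ≥ 749 is true
  destination is internal: no → false
  payload size ≤ 44120 bytes: 55833 ≤ 44120 is false
Combine:
[1.1.1.2] true AND false = false
[1.1.1] false → false (antecedent false ⇒ implication holds) = true
[1.1.2.1] false OR true = true
[1.1.2.2] false OR false = false
[1.1.2] true OR false = true
[1.1] true OR true = true
[1.2.1.1] false → true (antecedent false ⇒ implication holds) = true
[1.2.1] NOT true = false
[1.2.2.2] false OR true = true
[1.2.2] false OR true = true
[1.2.3.2.1] false OR false = false
[1.2.3.2] NOT false = true
[1.2.3] true AND true = true
[1.2] false OR true OR true = true
[1] true OR true = true
[root] NOT true = false
Overall: false → dropped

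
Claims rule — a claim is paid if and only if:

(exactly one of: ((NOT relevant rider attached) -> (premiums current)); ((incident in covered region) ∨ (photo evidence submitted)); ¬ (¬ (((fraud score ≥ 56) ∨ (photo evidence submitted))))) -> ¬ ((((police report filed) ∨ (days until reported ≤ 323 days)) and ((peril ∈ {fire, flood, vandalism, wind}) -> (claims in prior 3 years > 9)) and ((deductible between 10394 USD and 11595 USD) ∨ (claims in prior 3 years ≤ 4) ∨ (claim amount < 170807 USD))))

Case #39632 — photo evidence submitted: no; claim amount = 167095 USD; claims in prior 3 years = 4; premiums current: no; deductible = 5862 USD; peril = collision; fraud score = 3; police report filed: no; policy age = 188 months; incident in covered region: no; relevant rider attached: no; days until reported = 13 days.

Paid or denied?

Paid

Atomic conditions:
  NOT relevant rider attached: no → true
  premiums current: no → false
  incident in covered region: no → false
  photo evidence submitted: no → false
  fraud score ≥ 56: 3 ≥ 56 is false
  police report filed: no → false
  days until reported ≤ 323 days: 13 ≤ 323 is true
  peril ∈ {fire, flood, vandalism, wind}: collision is not in the set → false
  claims in prior 3 years > 9: 4 > 9 is false
  deductible between 10394 USD and 11595 USD: 5862 in [10394, 11595] is false
  claims in prior 3 years ≤ 4: 4 ≤ 4 is true
  claim amount < 170807 USD: 167095 < 170807 is true
Combine:
[1.1] true → false = false
[1.2] false OR false = false
[1.3.1.1] false OR false = false
[1.3.1] NOT false = true
[1.3] NOT true = false
[1] exactly-one(false, false, false) = false
[2.1.1] false OR true = true
[2.1.2] false → false (antecedent false ⇒ implication holds) = true
[2.1.3] false OR true OR true = true
[2.1] true AND true AND true = true
[2] NOT true = false
[root] false → false (antecedent false ⇒ implication holds) = true
Overall: true → paid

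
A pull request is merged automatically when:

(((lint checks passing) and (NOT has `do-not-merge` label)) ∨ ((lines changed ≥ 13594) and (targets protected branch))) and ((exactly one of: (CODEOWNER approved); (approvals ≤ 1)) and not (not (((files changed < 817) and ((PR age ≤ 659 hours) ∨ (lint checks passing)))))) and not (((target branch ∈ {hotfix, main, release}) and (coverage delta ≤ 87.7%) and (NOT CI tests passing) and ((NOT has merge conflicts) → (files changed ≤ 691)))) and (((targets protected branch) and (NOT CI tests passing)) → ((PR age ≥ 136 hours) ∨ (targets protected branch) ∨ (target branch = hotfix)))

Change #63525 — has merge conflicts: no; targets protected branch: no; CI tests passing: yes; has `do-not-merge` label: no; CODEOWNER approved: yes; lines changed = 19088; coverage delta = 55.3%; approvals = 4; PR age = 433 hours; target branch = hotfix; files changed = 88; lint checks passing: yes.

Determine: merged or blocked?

Merged

Atomic conditions:
  lint checks passing: yes → true
  NOT has `do-not-merge` label: no → true
  lines changed ≥ 13594: 19088 ≥ 13594 is true
  targets protected branch: no → false
  CODEOWNER approved: yes → true
  approvals ≤ 1: 4 ≤ 1 is false
  files changed < 817: 88 < 817 is true
  PR age ≤ 659 hours: 433 ≤ 659 is true
  target branch ∈ {hotfix, main, release}: hotfix is in the set → true
  coverage delta ≤ 87.7%: 55.3 ≤ 87.7 is true
  NOT CI tests passing: yes → false
  NOT has merge conflicts: no → true
  files changed ≤ 691: 88 ≤ 691 is true
  PR age ≥ 136 hours: 433 ≥ 136 is true
  target branch = hotfix: hotfix == hotfix is true
Combine:
[1.1] true AND true = true
[1.2] true AND false = false
[1] true OR false = true
[2.1] exactly-one(true, false) = true
[2.2.1.1.2] true OR true = true
[2.2.1.1] true AND true = true
[2.2.1] NOT true = false
[2.2] NOT false = true
[2] true AND true = true
[3.1.4] true → true = true
[3.1] true AND true AND false AND true = false
[3] NOT false = true
[4.1] false AND false = false
[4.2] true OR false OR true = true
[4] false → true (antecedent false ⇒ implication holds) = true
[root] true AND true AND true AND true = true
Overall: true → merged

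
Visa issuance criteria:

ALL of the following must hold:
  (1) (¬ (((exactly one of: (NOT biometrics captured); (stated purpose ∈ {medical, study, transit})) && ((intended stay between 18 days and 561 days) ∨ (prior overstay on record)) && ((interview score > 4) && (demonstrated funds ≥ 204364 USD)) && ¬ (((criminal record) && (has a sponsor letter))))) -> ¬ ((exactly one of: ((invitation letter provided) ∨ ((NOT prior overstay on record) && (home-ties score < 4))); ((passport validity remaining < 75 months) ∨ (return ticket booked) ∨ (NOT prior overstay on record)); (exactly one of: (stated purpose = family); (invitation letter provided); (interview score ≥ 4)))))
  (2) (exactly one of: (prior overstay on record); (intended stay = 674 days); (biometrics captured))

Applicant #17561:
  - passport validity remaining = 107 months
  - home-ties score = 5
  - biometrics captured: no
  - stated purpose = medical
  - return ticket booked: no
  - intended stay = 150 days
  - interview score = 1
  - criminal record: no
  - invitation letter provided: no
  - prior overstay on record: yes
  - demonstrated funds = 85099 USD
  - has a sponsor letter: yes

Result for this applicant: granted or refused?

Granted

Atomic conditions:
  NOT biometrics captured: no → true
  stated purpose ∈ {medical, study, transit}: medical is in the set → true
  intended stay between 18 days and 561 days: 150 in [18, 561] is true
  prior overstay on record: yes → true
  interview score > 4: 1 > 4 is false
  demonstrated funds ≥ 204364 USD: 85099 ≥ 204364 is false
  criminal record: no → false
  has a sponsor letter: yes → true
  invitation letter provided: no → false
  NOT prior overstay on record: yes → false
  home-ties score < 4: 5 < 4 is false
  passport validity remaining < 75 months: 107 < 75 is false
  return ticket booked: no → false
  stated purpose = family: medical == family is false
  interview score ≥ 4: 1 ≥ 4 is false
  intended stay = 674 days: 150 == 674 is false
  biometrics captured: no → false
Combine:
[1.1.1.1] exactly-one(true, true) = false
[1.1.1.2] true OR true = true
[1.1.1.3] false AND false = false
[1.1.1.4.1] false AND true = false
[1.1.1.4] NOT false = true
[1.1.1] false AND true AND false AND true = false
[1.1] NOT false = true
[1.2.1.1.2] false AND false = false
[1.2.1.1] false OR false = false
[1.2.1.2] false OR false OR false = false
[1.2.1.3] exactly-one(false, false, false) = false
[1.2.1] exactly-one(false, false, false) = false
[1.2] NOT false = true
[1] true → true = true
[2] exactly-one(true, false, false) = true
[root] true AND true = true
Overall: true → granted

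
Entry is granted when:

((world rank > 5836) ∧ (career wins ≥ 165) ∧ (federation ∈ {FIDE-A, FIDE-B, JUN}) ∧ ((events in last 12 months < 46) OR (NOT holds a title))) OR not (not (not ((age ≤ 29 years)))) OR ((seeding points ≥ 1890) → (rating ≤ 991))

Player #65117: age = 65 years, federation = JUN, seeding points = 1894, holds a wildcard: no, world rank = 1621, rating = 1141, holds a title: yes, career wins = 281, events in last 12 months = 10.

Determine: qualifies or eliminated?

Atomic conditions:
  world rank > 5836: 1621 > 5836 is false
  career wins ≥ 165: 281 ≥ 165 is true
  federation ∈ {FIDE-A, FIDE-B, JUN}: JUN is in the set → true
  events in last 12 months < 46: 10 < 46 is true
  NOT holds a title: yes → false
  age ≤ 29 years: 65 ≤ 29 is false
  seeding points ≥ 1890: 1894 ≥ 1890 is true
  rating ≤ 991: 1141 ≤ 991 is false
Combine:
[1.4] true OR false = true
[1] false AND true AND true AND true = false
[2.1.1] NOT false = true
[2.1] NOT true = false
[2] NOT false = true
[3] true → false = false
[root] false OR true OR false = true
Overall: true → qualifies

Qualifies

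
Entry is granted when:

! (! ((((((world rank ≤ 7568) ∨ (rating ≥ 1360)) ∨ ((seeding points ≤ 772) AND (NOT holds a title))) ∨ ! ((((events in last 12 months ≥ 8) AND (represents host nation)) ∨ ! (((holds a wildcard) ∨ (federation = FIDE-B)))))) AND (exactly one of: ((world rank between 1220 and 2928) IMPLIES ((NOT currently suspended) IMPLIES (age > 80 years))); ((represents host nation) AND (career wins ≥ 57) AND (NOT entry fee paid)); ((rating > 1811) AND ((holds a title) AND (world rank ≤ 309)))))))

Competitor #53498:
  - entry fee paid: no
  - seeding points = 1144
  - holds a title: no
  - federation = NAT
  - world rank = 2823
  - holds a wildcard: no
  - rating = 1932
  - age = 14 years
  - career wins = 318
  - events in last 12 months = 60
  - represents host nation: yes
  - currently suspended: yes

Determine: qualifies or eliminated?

Atomic conditions:
  world rank ≤ 7568: 2823 ≤ 7568 is true
  rating ≥ 1360: 1932 ≥ 1360 is true
  seeding points ≤ 772: 1144 ≤ 772 is false
  NOT holds a title: no → true
  events in last 12 months ≥ 8: 60 ≥ 8 is true
  represents host nation: yes → true
  holds a wildcard: no → false
  federation = FIDE-B: NAT == FIDE-B is false
  world rank between 1220 and 2928: 2823 in [1220, 2928] is true
  NOT currently suspended: yes → false
  age > 80 years: 14 > 80 is false
  career wins ≥ 57: 318 ≥ 57 is true
  NOT entry fee paid: no → true
  rating > 1811: 1932 > 1811 is true
  holds a title: no → false
  world rank ≤ 309: 2823 ≤ 309 is false
Combine:
[1.1.1.1.1] true OR true = true
[1.1.1.1.2] false AND true = false
[1.1.1.1] true OR false = true
[1.1.1.2.1.1] true AND true = true
[1.1.1.2.1.2.1] false OR false = false
[1.1.1.2.1.2] NOT false = true
[1.1.1.2.1] true OR true = true
[1.1.1.2] NOT true = false
[1.1.1] true OR false = true
[1.1.2.1.2] false → false (antecedent false ⇒ implication holds) = true
[1.1.2.1] true → true = true
[1.1.2.2] true AND true AND true = true
[1.1.2.3.2] false AND false = false
[1.1.2.3] true AND false = false
[1.1.2] exactly-one(true, true, false) = false
[1.1] true AND false = false
[1] NOT false = true
[root] NOT true = false
Overall: false → eliminated

Eliminated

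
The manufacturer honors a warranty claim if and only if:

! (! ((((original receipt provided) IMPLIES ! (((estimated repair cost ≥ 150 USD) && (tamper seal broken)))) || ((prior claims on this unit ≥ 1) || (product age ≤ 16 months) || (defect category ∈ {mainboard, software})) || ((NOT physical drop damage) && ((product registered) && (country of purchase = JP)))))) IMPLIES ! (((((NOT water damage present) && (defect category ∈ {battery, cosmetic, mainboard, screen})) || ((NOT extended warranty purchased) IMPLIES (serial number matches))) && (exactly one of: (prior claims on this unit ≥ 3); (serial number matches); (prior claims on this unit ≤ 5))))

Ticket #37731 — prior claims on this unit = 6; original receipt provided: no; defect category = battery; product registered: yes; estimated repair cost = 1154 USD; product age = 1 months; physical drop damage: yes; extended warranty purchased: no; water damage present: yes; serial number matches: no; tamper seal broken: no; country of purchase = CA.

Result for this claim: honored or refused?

Honored

Atomic conditions:
  original receipt provided: no → false
  estimated repair cost ≥ 150 USD: 1154 ≥ 150 is true
  tamper seal broken: no → false
  prior claims on this unit ≥ 1: 6 ≥ 1 is true
  product age ≤ 16 months: 1 ≤ 16 is true
  defect category ∈ {mainboard, software}: battery is not in the set → false
  NOT physical drop damage: yes → false
  product registered: yes → true
  country of purchase = JP: CA == JP is false
  NOT water damage present: yes → false
  defect category ∈ {battery, cosmetic, mainboard, screen}: battery is in the set → true
  NOT extended warranty purchased: no → true
  serial number matches: no → false
  prior claims on this unit ≥ 3: 6 ≥ 3 is true
  prior claims on this unit ≤ 5: 6 ≤ 5 is false
Combine:
[1.1.1.1.2.1] true AND false = false
[1.1.1.1.2] NOT false = true
[1.1.1.1] false → true (antecedent false ⇒ implication holds) = true
[1.1.1.2] true OR true OR false = true
[1.1.1.3.2] true AND false = false
[1.1.1.3] false AND false = false
[1.1.1] true OR true OR false = true
[1.1] NOT true = false
[1] NOT false = true
[2.1.1.1] false AND true = false
[2.1.1.2] true → false = false
[2.1.1] false OR false = false
[2.1.2] exactly-one(true, false, false) = true
[2.1] false AND true = false
[2] NOT false = true
[root] true → true = true
Overall: true → honored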